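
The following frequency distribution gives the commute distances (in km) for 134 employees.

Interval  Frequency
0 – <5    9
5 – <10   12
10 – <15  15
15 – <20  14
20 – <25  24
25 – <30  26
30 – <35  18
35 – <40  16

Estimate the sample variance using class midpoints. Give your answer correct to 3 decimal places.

Midpoints: 2.5, 7.5, 12.5, 17.5, 22.5, 27.5, 32.5, 37.5
n = 134, Σfm = 2985, mean = 22.2761
Σfm² = 80687.5
Σf(m − x̄)² = Σfm² − (Σfm)²/n = 80687.5 − 2985²/134 = 14193.2836
Sample variance = 14193.2836 / 133 = 106.7164

106.716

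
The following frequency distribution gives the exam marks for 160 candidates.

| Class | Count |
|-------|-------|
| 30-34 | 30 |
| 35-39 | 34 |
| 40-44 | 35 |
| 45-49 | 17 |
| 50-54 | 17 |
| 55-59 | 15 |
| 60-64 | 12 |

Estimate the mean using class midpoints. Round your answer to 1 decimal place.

43.6

Midpoints: 32, 37, 42, 47, 52, 57, 62
Σfm = 30×32 + 34×37 + 35×42 + 17×47 + 17×52 + 15×57 + 12×62 = 6970
n = Σf = 160
Mean = 6970 / 160 = 43.5625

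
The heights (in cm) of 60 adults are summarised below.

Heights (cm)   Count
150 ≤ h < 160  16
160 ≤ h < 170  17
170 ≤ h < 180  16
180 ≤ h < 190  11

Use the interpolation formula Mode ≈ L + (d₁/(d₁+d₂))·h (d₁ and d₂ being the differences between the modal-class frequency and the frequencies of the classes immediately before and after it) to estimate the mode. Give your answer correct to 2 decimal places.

165.00

Modal class: 160 ≤ h < 170 (highest frequency 17).
d₁ = 17 − 16 = 1, d₂ = 17 − 16 = 1
Mode ≈ 160 + (1/(1+1)) × 10 = 160 + 5.0000 = 165.0000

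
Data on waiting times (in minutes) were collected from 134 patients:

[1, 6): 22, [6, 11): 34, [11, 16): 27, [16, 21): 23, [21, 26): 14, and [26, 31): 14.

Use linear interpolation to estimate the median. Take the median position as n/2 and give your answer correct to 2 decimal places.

13.04

Cumulative frequencies: 22, 56, 83, 106, 120, 134
n = 134; position = n/2 = 67.
This falls in the class [11, 16): L = 11, F = 56, f = 27, h = 5.
Median ≈ 11 + ((67 − 56) / 27) × 5 = 13.0370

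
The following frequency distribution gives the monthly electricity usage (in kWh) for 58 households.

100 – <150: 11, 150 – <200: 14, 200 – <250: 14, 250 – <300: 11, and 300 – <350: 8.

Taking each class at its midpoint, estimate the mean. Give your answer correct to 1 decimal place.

Midpoints: 125, 175, 225, 275, 325
Σfm = 11×125 + 14×175 + 14×225 + 11×275 + 8×325 = 12600
n = Σf = 58
Mean = 12600 / 58 = 217.2414

217.2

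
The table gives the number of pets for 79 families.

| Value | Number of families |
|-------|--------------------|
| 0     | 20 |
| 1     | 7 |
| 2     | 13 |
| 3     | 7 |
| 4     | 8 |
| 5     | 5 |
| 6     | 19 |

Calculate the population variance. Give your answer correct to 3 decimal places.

5.293

Values: 0, 1, 2, 3, 4, 5, 6
n = 79, Σfx = 225, mean = 2.8481
Σfx² = 1059
Σf(x − x̄)² = Σfx² − (Σfx)²/n = 1059 − 225²/79 = 418.1772
Population variance = 418.1772 / 79 = 5.2934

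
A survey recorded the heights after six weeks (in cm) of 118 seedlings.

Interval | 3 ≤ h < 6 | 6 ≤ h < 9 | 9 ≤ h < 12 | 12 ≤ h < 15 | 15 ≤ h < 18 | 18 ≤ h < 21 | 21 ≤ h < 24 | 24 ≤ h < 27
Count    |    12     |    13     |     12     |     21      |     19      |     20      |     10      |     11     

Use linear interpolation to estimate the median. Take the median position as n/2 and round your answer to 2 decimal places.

15.16

Cumulative frequencies: 12, 25, 37, 58, 77, 97, 107, 118
n = 118; position = n/2 = 59.
This falls in the class 15 ≤ h < 18: L = 15, F = 58, f = 19, h = 3.
Median ≈ 15 + ((59 − 58) / 19) × 3 = 15.1579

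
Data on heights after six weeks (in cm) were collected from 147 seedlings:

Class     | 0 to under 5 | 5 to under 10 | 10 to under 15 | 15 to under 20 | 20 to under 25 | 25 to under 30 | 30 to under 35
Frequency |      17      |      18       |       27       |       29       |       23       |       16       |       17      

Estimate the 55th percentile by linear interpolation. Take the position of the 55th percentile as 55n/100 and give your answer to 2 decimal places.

18.25

Cumulative frequencies: 17, 35, 62, 91, 114, 130, 147
n = 147; position = 55n/100 = 80.85.
This falls in the class 15 to under 20: L = 15, F = 62, f = 29, h = 5.
55th percentile ≈ 15 + ((80.85 − 62) / 29) × 5 = 18.2500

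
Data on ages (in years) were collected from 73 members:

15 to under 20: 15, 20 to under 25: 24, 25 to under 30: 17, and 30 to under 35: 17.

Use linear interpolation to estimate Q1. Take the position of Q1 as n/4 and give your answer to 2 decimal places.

20.68

Cumulative frequencies: 15, 39, 56, 73
n = 73; position = n/4 = 18.25.
This falls in the class 20 to under 25: L = 20, F = 15, f = 24, h = 5.
Lower quartile ≈ 20 + ((18.25 − 15) / 24) × 5 = 20.6771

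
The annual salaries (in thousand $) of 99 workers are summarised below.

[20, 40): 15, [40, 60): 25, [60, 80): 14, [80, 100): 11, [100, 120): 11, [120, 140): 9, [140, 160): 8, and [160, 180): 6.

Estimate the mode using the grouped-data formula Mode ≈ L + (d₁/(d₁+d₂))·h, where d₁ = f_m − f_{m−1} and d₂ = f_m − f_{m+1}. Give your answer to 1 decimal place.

Modal class: [40, 60) (highest frequency 25).
d₁ = 25 − 15 = 10, d₂ = 25 − 14 = 11
Mode ≈ 40 + (10/(10+11)) × 20 = 40 + 9.5238 = 49.5238

49.5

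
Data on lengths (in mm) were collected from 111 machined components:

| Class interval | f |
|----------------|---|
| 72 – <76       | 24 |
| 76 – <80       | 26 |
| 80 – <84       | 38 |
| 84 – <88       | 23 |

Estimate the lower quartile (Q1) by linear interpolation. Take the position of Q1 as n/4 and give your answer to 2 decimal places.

Cumulative frequencies: 24, 50, 88, 111
n = 111; position = n/4 = 27.75.
This falls in the class 76 – <80: L = 76, F = 24, f = 26, h = 4.
Lower quartile ≈ 76 + ((27.75 − 24) / 26) × 4 = 76.5769

76.58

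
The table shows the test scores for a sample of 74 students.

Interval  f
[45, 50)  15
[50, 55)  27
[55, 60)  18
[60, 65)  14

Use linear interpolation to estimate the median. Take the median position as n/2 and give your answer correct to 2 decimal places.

54.07

Cumulative frequencies: 15, 42, 60, 74
n = 74; position = n/2 = 37.
This falls in the class [50, 55): L = 50, F = 15, f = 27, h = 5.
Median ≈ 50 + ((37 − 15) / 27) × 5 = 54.0741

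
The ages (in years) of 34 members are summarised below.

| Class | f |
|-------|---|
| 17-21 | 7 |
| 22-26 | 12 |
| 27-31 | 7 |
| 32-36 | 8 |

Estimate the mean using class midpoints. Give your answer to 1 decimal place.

26.4

Midpoints: 19, 24, 29, 34
Σfm = 7×19 + 12×24 + 7×29 + 8×34 = 896
n = Σf = 34
Mean = 896 / 34 = 26.3529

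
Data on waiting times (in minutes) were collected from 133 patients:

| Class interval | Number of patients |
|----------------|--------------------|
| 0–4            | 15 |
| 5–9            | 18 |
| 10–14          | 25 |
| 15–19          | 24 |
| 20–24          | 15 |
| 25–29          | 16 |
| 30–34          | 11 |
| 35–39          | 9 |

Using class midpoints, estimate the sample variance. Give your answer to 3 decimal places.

104.782

Midpoints: 2, 7, 12, 17, 22, 27, 32, 37
n = 133, Σfm = 2311, mean = 17.3759
Σfm² = 53987
Σf(m − x̄)² = Σfm² − (Σfm)²/n = 53987 − 2311²/133 = 13831.2030
Sample variance = 13831.2030 / 132 = 104.7818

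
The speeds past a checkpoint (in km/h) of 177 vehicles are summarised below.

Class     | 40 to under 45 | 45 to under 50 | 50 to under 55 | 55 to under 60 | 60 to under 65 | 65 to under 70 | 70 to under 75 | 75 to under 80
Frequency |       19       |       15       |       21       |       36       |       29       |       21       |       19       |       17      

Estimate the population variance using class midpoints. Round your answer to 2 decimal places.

Midpoints: 42.5, 47.5, 52.5, 57.5, 62.5, 67.5, 72.5, 77.5
n = 177, Σfm = 10617.5, mean = 59.9859
Σfm² = 656006.25
Σf(m − x̄)² = Σfm² − (Σfm)²/n = 656006.25 − 10617.5²/177 = 19106.2147
Population variance = 19106.2147 / 177 = 107.9447

107.94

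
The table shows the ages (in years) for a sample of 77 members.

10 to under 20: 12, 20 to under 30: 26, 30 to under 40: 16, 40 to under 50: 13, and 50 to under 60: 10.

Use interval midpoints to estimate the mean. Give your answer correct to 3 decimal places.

Midpoints: 15, 25, 35, 45, 55
Σfm = 12×15 + 26×25 + 16×35 + 13×45 + 10×55 = 2525
n = Σf = 77
Mean = 2525 / 77 = 32.7922

32.792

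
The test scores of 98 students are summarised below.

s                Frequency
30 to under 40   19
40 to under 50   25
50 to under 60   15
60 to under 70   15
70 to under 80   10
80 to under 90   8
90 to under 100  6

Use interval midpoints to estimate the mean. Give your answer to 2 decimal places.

57.04

Midpoints: 35, 45, 55, 65, 75, 85, 95
Σfm = 19×35 + 25×45 + 15×55 + 15×65 + 10×75 + 8×85 + 6×95 = 5590
n = Σf = 98
Mean = 5590 / 98 = 57.0408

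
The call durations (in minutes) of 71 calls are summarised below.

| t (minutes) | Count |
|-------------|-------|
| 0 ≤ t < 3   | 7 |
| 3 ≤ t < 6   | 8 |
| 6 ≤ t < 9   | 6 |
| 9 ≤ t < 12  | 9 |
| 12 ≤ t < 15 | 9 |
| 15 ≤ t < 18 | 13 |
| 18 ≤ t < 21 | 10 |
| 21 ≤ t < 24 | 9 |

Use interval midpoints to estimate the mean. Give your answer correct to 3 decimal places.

Midpoints: 1.5, 4.5, 7.5, 10.5, 13.5, 16.5, 19.5, 22.5
Σfm = 7×1.5 + 8×4.5 + 6×7.5 + 9×10.5 + 9×13.5 + 13×16.5 + 10×19.5 + 9×22.5 = 919.5
n = Σf = 71
Mean = 919.5 / 71 = 12.9507

12.951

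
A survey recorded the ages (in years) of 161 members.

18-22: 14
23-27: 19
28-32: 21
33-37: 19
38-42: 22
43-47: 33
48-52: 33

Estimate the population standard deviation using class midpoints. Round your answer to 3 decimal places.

Midpoints: 20, 25, 30, 35, 40, 45, 50
n = 161, Σfm = 6065, mean = 37.6708
Σfm² = 244175
Σf(m − x̄)² = Σfm² − (Σfm)²/n = 244175 − 6065²/161 = 15701.5528
Population variance = 15701.5528 / 161 = 97.5252
Standard deviation = √97.5252 = 9.8755

9.875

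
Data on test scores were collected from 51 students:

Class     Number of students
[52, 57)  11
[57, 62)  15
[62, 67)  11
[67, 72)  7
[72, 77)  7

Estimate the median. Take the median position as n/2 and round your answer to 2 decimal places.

Cumulative frequencies: 11, 26, 37, 44, 51
n = 51; position = n/2 = 25.5.
This falls in the class [57, 62): L = 57, F = 11, f = 15, h = 5.
Median ≈ 57 + ((25.5 − 11) / 15) × 5 = 61.8333

61.83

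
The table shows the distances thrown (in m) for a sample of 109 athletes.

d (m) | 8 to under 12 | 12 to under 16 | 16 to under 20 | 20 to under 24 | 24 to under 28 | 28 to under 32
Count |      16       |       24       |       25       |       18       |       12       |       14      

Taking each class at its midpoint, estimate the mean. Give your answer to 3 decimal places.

19.028

Midpoints: 10, 14, 18, 22, 26, 30
Σfm = 16×10 + 24×14 + 25×18 + 18×22 + 12×26 + 14×30 = 2074
n = Σf = 109
Mean = 2074 / 109 = 19.0275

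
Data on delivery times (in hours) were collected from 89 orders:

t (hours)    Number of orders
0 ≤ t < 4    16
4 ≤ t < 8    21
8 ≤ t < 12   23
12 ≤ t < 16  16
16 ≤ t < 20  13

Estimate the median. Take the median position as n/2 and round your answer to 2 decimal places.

9.30

Cumulative frequencies: 16, 37, 60, 76, 89
n = 89; position = n/2 = 44.5.
This falls in the class 8 ≤ t < 12: L = 8, F = 37, f = 23, h = 4.
Median ≈ 8 + ((44.5 − 37) / 23) × 4 = 9.3043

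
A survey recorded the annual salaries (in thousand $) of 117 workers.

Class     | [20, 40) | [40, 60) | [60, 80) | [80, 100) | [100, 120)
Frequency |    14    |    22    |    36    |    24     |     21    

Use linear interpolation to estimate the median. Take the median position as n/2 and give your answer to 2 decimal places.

72.50

Cumulative frequencies: 14, 36, 72, 96, 117
n = 117; position = n/2 = 58.5.
This falls in the class [60, 80): L = 60, F = 36, f = 36, h = 20.
Median ≈ 60 + ((58.5 − 36) / 36) × 20 = 72.5000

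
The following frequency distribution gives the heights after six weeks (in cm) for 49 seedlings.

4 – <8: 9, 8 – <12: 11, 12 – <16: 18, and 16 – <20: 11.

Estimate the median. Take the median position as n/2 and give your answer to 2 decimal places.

13.00

Cumulative frequencies: 9, 20, 38, 49
n = 49; position = n/2 = 24.5.
This falls in the class 12 – <16: L = 12, F = 20, f = 18, h = 4.
Median ≈ 12 + ((24.5 − 20) / 18) × 4 = 13.0000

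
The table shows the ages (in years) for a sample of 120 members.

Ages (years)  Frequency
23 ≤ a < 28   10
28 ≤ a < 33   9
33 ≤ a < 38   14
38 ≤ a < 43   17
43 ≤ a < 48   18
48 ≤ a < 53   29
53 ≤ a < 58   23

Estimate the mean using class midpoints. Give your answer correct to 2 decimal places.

Midpoints: 25.5, 30.5, 35.5, 40.5, 45.5, 50.5, 55.5
Σfm = 10×25.5 + 9×30.5 + 14×35.5 + 17×40.5 + 18×45.5 + 29×50.5 + 23×55.5 = 5275
n = Σf = 120
Mean = 5275 / 120 = 43.9583

43.96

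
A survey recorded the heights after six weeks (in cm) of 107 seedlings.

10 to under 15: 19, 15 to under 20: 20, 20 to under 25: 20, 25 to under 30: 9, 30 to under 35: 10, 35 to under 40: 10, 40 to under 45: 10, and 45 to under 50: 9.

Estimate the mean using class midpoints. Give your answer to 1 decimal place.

Midpoints: 12.5, 17.5, 22.5, 27.5, 32.5, 37.5, 42.5, 47.5
Σfm = 19×12.5 + 20×17.5 + 20×22.5 + 9×27.5 + 10×32.5 + 10×37.5 + 10×42.5 + 9×47.5 = 2837.5
n = Σf = 107
Mean = 2837.5 / 107 = 26.5187

26.5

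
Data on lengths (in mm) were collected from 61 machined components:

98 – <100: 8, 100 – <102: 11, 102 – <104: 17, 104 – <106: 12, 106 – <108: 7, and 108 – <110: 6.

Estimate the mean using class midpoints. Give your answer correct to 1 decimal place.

Midpoints: 99, 101, 103, 105, 107, 109
Σfm = 8×99 + 11×101 + 17×103 + 12×105 + 7×107 + 6×109 = 6317
n = Σf = 61
Mean = 6317 / 61 = 103.5574

103.6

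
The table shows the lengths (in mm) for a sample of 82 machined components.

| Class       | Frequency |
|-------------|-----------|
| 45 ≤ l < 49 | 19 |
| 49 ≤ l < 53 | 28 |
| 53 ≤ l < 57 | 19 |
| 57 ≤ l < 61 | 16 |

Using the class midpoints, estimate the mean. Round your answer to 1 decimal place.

Midpoints: 47, 51, 55, 59
Σfm = 19×47 + 28×51 + 19×55 + 16×59 = 4310
n = Σf = 82
Mean = 4310 / 82 = 52.5610

52.6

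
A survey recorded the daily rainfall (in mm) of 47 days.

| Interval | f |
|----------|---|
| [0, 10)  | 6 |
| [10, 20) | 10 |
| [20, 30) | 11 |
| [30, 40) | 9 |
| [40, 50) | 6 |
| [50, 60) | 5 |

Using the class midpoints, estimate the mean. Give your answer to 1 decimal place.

28.0

Midpoints: 5, 15, 25, 35, 45, 55
Σfm = 6×5 + 10×15 + 11×25 + 9×35 + 6×45 + 5×55 = 1315
n = Σf = 47
Mean = 1315 / 47 = 27.9787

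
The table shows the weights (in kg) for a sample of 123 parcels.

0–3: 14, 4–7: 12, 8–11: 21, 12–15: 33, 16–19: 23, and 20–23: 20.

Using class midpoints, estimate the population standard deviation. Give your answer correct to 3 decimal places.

6.177

Midpoints: 1.5, 5.5, 9.5, 13.5, 17.5, 21.5
n = 123, Σfm = 1564.5, mean = 12.7195
Σfm² = 24592.75
Σf(m − x̄)² = Σfm² − (Σfm)²/n = 24592.75 − 1564.5²/123 = 4693.0732
Population variance = 4693.0732 / 123 = 38.1551
Standard deviation = √38.1551 = 6.1770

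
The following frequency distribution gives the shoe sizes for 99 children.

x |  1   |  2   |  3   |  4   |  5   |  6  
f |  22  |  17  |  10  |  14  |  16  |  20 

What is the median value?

4

Cumulative frequencies: 22, 39, 49, 63, 79, 99
n = 99, so the median is the value in position (n+1)/2 = 50.
Position 50 falls at value 4.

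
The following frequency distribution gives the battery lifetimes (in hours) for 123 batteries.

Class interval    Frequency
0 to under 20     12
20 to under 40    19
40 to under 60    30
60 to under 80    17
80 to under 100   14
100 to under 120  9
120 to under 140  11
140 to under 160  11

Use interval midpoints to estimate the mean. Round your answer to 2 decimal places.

Midpoints: 10, 30, 50, 70, 90, 110, 130, 150
Σfm = 12×10 + 19×30 + 30×50 + 17×70 + 14×90 + 9×110 + 11×130 + 11×150 = 8710
n = Σf = 123
Mean = 8710 / 123 = 70.8130

70.81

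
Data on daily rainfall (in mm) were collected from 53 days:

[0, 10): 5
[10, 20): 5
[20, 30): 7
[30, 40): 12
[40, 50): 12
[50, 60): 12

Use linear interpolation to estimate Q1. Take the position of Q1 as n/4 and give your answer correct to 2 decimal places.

24.64

Cumulative frequencies: 5, 10, 17, 29, 41, 53
n = 53; position = n/4 = 13.25.
This falls in the class [20, 30): L = 20, F = 10, f = 7, h = 10.
Lower quartile ≈ 20 + ((13.25 − 10) / 7) × 10 = 24.6429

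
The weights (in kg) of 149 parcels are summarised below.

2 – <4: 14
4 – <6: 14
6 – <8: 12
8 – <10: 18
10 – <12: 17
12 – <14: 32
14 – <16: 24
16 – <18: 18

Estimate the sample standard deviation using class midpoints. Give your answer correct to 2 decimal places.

4.37

Midpoints: 3, 5, 7, 9, 11, 13, 15, 17
n = 149, Σfm = 1627, mean = 10.9195
Σfm² = 20589
Σf(m − x̄)² = Σfm² − (Σfm)²/n = 20589 − 1627²/149 = 2823.0336
Sample variance = 2823.0336 / 148 = 19.0746
Standard deviation = √19.0746 = 4.3674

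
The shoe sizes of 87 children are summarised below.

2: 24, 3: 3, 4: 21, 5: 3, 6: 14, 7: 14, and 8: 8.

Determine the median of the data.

4

Cumulative frequencies: 24, 27, 48, 51, 65, 79, 87
n = 87, so the median is the value in position (n+1)/2 = 44.
Position 44 falls at value 4.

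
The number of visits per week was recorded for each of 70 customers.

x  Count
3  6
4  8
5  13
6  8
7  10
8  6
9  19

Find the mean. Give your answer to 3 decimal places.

Values: 3, 4, 5, 6, 7, 8, 9
Σfx = 6×3 + 8×4 + 13×5 + 8×6 + 10×7 + 6×8 + 19×9 = 452
n = Σf = 70
Mean = 452 / 70 = 6.4571

6.457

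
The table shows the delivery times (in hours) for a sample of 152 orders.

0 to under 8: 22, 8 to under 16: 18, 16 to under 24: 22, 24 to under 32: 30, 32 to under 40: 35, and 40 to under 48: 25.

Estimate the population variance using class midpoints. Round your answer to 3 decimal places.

Midpoints: 4, 12, 20, 28, 36, 44
n = 152, Σfm = 3944, mean = 25.9474
Σfm² = 129024
Σf(m − x̄)² = Σfm² − (Σfm)²/n = 129024 − 3944²/152 = 26687.5789
Population variance = 26687.5789 / 152 = 175.5762

175.576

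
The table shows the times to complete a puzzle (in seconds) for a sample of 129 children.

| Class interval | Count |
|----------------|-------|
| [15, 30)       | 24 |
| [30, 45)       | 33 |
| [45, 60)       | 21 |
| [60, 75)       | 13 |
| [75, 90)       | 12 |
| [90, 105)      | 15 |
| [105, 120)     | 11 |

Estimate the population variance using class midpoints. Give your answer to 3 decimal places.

Midpoints: 22.5, 37.5, 52.5, 67.5, 82.5, 97.5, 112.5
n = 129, Σfm = 7447.5, mean = 57.7326
Σfm² = 539156.25
Σf(m − x̄)² = Σfm² − (Σfm)²/n = 539156.25 − 7447.5²/129 = 109193.0233
Population variance = 109193.0233 / 129 = 846.4575

846.458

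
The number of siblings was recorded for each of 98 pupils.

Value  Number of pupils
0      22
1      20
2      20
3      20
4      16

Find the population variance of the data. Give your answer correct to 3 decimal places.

1.944

Values: 0, 1, 2, 3, 4
n = 98, Σfx = 184, mean = 1.8776
Σfx² = 536
Σf(x − x̄)² = Σfx² − (Σfx)²/n = 536 − 184²/98 = 190.5306
Population variance = 190.5306 / 98 = 1.9442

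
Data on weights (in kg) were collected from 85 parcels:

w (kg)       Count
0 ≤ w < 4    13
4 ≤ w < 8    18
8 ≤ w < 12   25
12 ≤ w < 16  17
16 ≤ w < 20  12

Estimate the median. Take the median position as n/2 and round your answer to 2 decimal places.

Cumulative frequencies: 13, 31, 56, 73, 85
n = 85; position = n/2 = 42.5.
This falls in the class 8 ≤ w < 12: L = 8, F = 31, f = 25, h = 4.
Median ≈ 8 + ((42.5 − 31) / 25) × 4 = 9.8400

9.84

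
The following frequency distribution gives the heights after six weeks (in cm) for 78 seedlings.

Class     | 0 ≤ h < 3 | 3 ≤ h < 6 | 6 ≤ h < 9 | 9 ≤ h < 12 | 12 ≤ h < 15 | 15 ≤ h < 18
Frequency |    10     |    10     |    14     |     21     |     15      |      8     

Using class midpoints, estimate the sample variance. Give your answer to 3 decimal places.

Midpoints: 1.5, 4.5, 7.5, 10.5, 13.5, 16.5
n = 78, Σfm = 720, mean = 9.2308
Σfm² = 8239.5
Σf(m − x̄)² = Σfm² − (Σfm)²/n = 8239.5 − 720²/78 = 1593.3462
Sample variance = 1593.3462 / 77 = 20.6928

20.693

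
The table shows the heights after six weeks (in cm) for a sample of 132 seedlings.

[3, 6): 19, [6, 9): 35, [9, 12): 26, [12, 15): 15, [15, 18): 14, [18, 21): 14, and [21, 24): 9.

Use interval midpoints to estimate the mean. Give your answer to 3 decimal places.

11.591

Midpoints: 4.5, 7.5, 10.5, 13.5, 16.5, 19.5, 22.5
Σfm = 19×4.5 + 35×7.5 + 26×10.5 + 15×13.5 + 14×16.5 + 14×19.5 + 9×22.5 = 1530
n = Σf = 132
Mean = 1530 / 132 = 11.5909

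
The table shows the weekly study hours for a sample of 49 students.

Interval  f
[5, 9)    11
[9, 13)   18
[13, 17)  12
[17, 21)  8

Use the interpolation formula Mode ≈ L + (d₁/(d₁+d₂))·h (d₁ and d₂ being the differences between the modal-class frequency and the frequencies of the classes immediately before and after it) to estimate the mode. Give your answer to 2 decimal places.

11.15

Modal class: [9, 13) (highest frequency 18).
d₁ = 18 − 11 = 7, d₂ = 18 − 12 = 6
Mode ≈ 9 + (7/(7+6)) × 4 = 9 + 2.1538 = 11.1538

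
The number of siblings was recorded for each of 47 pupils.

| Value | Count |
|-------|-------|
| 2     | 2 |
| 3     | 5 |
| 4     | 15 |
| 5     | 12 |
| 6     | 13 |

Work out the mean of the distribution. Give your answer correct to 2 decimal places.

Values: 2, 3, 4, 5, 6
Σfx = 2×2 + 5×3 + 15×4 + 12×5 + 13×6 = 217
n = Σf = 47
Mean = 217 / 47 = 4.6170

4.62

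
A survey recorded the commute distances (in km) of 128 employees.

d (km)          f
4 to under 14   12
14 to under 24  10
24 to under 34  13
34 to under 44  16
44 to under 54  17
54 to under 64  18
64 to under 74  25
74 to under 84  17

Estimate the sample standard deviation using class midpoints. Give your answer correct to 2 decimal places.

Midpoints: 9, 19, 29, 39, 49, 59, 69, 79
n = 128, Σfm = 6262, mean = 48.9219
Σfm² = 368448
Σf(m − x̄)² = Σfm² − (Σfm)²/n = 368448 − 6262²/128 = 62099.2188
Sample variance = 62099.2188 / 127 = 488.9702
Standard deviation = √488.9702 = 22.1127

22.11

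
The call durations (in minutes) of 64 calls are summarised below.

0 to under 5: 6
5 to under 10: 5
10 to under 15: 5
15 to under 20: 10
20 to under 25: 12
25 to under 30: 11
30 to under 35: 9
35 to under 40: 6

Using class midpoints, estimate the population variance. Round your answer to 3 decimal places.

105.371

Midpoints: 2.5, 7.5, 12.5, 17.5, 22.5, 27.5, 32.5, 37.5
n = 64, Σfm = 1380, mean = 21.5625
Σfm² = 36500
Σf(m − x̄)² = Σfm² − (Σfm)²/n = 36500 − 1380²/64 = 6743.7500
Population variance = 6743.7500 / 64 = 105.3711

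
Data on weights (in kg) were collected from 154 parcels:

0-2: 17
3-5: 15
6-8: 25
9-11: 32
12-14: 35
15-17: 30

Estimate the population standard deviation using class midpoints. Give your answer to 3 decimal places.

4.788

Midpoints: 1, 4, 7, 10, 13, 16
n = 154, Σfm = 1507, mean = 9.7857
Σfm² = 18277
Σf(m − x̄)² = Σfm² − (Σfm)²/n = 18277 − 1507²/154 = 3529.9286
Population variance = 3529.9286 / 154 = 22.9216
Standard deviation = √22.9216 = 4.7877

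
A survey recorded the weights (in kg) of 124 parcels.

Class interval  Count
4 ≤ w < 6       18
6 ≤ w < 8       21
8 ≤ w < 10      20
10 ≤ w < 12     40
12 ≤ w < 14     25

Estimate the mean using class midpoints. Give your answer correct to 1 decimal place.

9.5

Midpoints: 5, 7, 9, 11, 13
Σfm = 18×5 + 21×7 + 20×9 + 40×11 + 25×13 = 1182
n = Σf = 124
Mean = 1182 / 124 = 9.5323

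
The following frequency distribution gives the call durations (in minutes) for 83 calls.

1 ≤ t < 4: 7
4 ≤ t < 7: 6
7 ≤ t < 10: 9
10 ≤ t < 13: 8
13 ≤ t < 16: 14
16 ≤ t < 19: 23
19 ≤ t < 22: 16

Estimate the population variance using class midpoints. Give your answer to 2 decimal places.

Midpoints: 2.5, 5.5, 8.5, 11.5, 14.5, 17.5, 20.5
n = 83, Σfm = 1152.5, mean = 13.8855
Σfm² = 18644.75
Σf(m − x̄)² = Σfm² − (Σfm)²/n = 18644.75 − 1152.5²/83 = 2641.6627
Population variance = 2641.6627 / 83 = 31.8273

31.83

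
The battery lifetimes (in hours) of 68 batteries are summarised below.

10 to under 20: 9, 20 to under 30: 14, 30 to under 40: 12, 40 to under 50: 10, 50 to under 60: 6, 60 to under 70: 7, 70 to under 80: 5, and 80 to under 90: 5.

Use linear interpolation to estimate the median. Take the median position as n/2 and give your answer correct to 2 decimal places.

Cumulative frequencies: 9, 23, 35, 45, 51, 58, 63, 68
n = 68; position = n/2 = 34.
This falls in the class 30 to under 40: L = 30, F = 23, f = 12, h = 10.
Median ≈ 30 + ((34 − 23) / 12) × 10 = 39.1667

39.17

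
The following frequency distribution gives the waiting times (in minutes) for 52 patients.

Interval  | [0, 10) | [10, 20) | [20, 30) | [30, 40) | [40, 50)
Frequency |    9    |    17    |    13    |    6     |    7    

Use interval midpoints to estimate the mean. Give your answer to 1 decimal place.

22.1

Midpoints: 5, 15, 25, 35, 45
Σfm = 9×5 + 17×15 + 13×25 + 6×35 + 7×45 = 1150
n = Σf = 52
Mean = 1150 / 52 = 22.1154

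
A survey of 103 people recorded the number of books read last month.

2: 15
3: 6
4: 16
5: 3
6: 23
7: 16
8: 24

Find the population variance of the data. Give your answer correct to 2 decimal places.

Values: 2, 3, 4, 5, 6, 7, 8
n = 103, Σfx = 569, mean = 5.5243
Σfx² = 3593
Σf(x − x̄)² = Σfx² − (Σfx)²/n = 3593 − 569²/103 = 449.6893
Population variance = 449.6893 / 103 = 4.3659

4.37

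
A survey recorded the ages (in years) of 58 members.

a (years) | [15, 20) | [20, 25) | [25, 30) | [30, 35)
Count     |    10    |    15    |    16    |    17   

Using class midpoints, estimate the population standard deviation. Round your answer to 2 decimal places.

Midpoints: 17.5, 22.5, 27.5, 32.5
n = 58, Σfm = 1505, mean = 25.9483
Σfm² = 40712.5
Σf(m − x̄)² = Σfm² − (Σfm)²/n = 40712.5 − 1505²/58 = 1660.3448
Population variance = 1660.3448 / 58 = 28.6266
Standard deviation = √28.6266 = 5.3504

5.35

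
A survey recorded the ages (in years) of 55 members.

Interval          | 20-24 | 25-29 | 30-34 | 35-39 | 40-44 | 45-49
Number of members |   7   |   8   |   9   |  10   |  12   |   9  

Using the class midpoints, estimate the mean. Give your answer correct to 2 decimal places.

35.55

Midpoints: 22, 27, 32, 37, 42, 47
Σfm = 7×22 + 8×27 + 9×32 + 10×37 + 12×42 + 9×47 = 1955
n = Σf = 55
Mean = 1955 / 55 = 35.5455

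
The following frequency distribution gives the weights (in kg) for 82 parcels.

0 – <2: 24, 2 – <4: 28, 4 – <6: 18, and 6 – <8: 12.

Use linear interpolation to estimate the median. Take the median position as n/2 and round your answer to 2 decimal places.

Cumulative frequencies: 24, 52, 70, 82
n = 82; position = n/2 = 41.
This falls in the class 2 – <4: L = 2, F = 24, f = 28, h = 2.
Median ≈ 2 + ((41 − 24) / 28) × 2 = 3.2143

3.21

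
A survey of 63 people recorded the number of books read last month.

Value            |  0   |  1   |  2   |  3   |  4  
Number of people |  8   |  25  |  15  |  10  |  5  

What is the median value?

1

Cumulative frequencies: 8, 33, 48, 58, 63
n = 63, so the median is the value in position (n+1)/2 = 32.
Position 32 falls at value 1.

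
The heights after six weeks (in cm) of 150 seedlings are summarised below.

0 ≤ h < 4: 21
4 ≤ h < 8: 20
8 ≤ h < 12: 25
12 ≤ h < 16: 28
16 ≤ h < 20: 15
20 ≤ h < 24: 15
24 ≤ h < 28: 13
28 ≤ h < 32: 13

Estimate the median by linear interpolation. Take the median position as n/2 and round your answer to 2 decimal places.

13.29

Cumulative frequencies: 21, 41, 66, 94, 109, 124, 137, 150
n = 150; position = n/2 = 75.
This falls in the class 12 ≤ h < 16: L = 12, F = 66, f = 28, h = 4.
Median ≈ 12 + ((75 − 66) / 28) × 4 = 13.2857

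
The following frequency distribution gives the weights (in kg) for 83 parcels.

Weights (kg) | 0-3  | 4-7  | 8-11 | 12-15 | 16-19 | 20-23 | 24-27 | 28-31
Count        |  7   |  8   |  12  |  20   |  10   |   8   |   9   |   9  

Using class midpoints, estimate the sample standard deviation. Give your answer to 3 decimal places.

8.320

Midpoints: 1.5, 5.5, 9.5, 13.5, 17.5, 21.5, 25.5, 29.5
n = 83, Σfm = 1280.5, mean = 15.4277
Σfm² = 25430.75
Σf(m − x̄)² = Σfm² − (Σfm)²/n = 25430.75 − 1280.5²/83 = 5675.5663
Sample variance = 5675.5663 / 82 = 69.2142
Standard deviation = √69.2142 = 8.3195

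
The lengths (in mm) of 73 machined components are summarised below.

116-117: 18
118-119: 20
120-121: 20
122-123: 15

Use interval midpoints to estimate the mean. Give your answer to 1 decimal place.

119.4

Midpoints: 116.5, 118.5, 120.5, 122.5
Σfm = 18×116.5 + 20×118.5 + 20×120.5 + 15×122.5 = 8714.5
n = Σf = 73
Mean = 8714.5 / 73 = 119.3767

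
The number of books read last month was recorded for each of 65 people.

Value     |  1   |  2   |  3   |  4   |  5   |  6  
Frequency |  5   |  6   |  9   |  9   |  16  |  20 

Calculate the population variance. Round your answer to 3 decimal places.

Values: 1, 2, 3, 4, 5, 6
n = 65, Σfx = 280, mean = 4.3077
Σfx² = 1374
Σf(x − x̄)² = Σfx² − (Σfx)²/n = 1374 − 280²/65 = 167.8462
Population variance = 167.8462 / 65 = 2.5822

2.582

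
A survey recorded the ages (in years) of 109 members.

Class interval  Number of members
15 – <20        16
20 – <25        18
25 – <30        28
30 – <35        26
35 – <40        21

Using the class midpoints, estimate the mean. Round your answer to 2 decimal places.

28.33

Midpoints: 17.5, 22.5, 27.5, 32.5, 37.5
Σfm = 16×17.5 + 18×22.5 + 28×27.5 + 26×32.5 + 21×37.5 = 3087.5
n = Σf = 109
Mean = 3087.5 / 109 = 28.3257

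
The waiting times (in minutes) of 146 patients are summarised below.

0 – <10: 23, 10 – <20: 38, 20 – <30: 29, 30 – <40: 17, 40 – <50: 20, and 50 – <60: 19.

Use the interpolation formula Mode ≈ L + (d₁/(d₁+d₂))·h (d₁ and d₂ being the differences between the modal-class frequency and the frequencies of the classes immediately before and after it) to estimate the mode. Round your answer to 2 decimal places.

Modal class: 10 – <20 (highest frequency 38).
d₁ = 38 − 23 = 15, d₂ = 38 − 29 = 9
Mode ≈ 10 + (15/(15+9)) × 10 = 10 + 6.2500 = 16.2500

16.25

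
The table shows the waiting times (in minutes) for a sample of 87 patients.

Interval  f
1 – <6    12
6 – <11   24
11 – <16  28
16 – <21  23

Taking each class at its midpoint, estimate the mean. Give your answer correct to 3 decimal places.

Midpoints: 3.5, 8.5, 13.5, 18.5
Σfm = 12×3.5 + 24×8.5 + 28×13.5 + 23×18.5 = 1049.5
n = Σf = 87
Mean = 1049.5 / 87 = 12.0632

12.063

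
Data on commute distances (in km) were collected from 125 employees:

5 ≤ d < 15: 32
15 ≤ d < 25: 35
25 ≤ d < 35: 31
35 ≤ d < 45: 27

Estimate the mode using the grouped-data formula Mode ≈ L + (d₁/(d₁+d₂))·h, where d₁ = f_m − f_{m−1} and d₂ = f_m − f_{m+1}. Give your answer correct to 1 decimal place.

19.3

Modal class: 15 ≤ d < 25 (highest frequency 35).
d₁ = 35 − 32 = 3, d₂ = 35 − 31 = 4
Mode ≈ 15 + (3/(3+4)) × 10 = 15 + 4.2857 = 19.2857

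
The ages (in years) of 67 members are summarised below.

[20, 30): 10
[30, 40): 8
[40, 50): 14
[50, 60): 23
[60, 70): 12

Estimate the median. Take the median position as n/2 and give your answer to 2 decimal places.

Cumulative frequencies: 10, 18, 32, 55, 67
n = 67; position = n/2 = 33.5.
This falls in the class [50, 60): L = 50, F = 32, f = 23, h = 10.
Median ≈ 50 + ((33.5 − 32) / 23) × 10 = 50.6522

50.65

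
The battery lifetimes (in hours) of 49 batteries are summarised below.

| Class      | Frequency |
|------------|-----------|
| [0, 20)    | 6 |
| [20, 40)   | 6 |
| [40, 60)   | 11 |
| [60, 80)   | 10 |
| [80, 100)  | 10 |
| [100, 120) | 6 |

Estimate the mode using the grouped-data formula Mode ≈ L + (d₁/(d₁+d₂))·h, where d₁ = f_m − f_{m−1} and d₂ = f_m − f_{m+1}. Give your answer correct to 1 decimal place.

Modal class: [40, 60) (highest frequency 11).
d₁ = 11 − 6 = 5, d₂ = 11 − 10 = 1
Mode ≈ 40 + (5/(5+1)) × 20 = 40 + 16.6667 = 56.6667

56.7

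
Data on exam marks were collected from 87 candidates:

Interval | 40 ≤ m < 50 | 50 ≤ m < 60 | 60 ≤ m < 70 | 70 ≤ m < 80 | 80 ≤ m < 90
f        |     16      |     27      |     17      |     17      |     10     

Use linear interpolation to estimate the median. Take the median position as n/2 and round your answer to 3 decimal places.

60.294

Cumulative frequencies: 16, 43, 60, 77, 87
n = 87; position = n/2 = 43.5.
This falls in the class 60 ≤ m < 70: L = 60, F = 43, f = 17, h = 10.
Median ≈ 60 + ((43.5 − 43) / 17) × 10 = 60.2941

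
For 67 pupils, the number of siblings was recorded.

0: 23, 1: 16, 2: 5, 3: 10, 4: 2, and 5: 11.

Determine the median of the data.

Cumulative frequencies: 23, 39, 44, 54, 56, 67
n = 67, so the median is the value in position (n+1)/2 = 34.
Position 34 falls at value 1.

1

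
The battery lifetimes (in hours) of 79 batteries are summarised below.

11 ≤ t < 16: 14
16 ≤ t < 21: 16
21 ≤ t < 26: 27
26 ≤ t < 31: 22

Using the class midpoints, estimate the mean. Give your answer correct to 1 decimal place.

22.1

Midpoints: 13.5, 18.5, 23.5, 28.5
Σfm = 14×13.5 + 16×18.5 + 27×23.5 + 22×28.5 = 1746.5
n = Σf = 79
Mean = 1746.5 / 79 = 22.1076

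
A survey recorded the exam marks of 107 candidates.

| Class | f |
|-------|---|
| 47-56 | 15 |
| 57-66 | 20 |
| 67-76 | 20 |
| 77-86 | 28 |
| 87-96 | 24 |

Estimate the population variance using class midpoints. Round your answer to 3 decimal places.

Midpoints: 51.5, 61.5, 71.5, 81.5, 91.5
n = 107, Σfm = 7910.5, mean = 73.9299
Σfm² = 604590.75
Σf(m − x̄)² = Σfm² − (Σfm)²/n = 604590.75 − 7910.5²/107 = 19768.2243
Population variance = 19768.2243 / 107 = 184.7498

184.750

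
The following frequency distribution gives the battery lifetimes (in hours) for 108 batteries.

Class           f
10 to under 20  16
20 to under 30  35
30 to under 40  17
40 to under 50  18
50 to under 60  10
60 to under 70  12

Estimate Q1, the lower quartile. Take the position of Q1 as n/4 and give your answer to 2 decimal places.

Cumulative frequencies: 16, 51, 68, 86, 96, 108
n = 108; position = n/4 = 27.
This falls in the class 20 to under 30: L = 20, F = 16, f = 35, h = 10.
Lower quartile ≈ 20 + ((27 − 16) / 35) × 10 = 23.1429

23.14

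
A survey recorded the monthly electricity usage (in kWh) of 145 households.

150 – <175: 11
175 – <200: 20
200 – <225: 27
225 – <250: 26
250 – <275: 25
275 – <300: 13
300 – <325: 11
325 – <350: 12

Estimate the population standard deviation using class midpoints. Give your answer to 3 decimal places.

Midpoints: 162.5, 187.5, 212.5, 237.5, 262.5, 287.5, 312.5, 337.5
n = 145, Σfm = 35237.5, mean = 243.0172
Σfm² = 8917656.25
Σf(m − x̄)² = Σfm² − (Σfm)²/n = 8917656.25 − 35237.5²/145 = 354336.2069
Population variance = 354336.2069 / 145 = 2443.6980
Standard deviation = √2443.6980 = 49.4338

49.434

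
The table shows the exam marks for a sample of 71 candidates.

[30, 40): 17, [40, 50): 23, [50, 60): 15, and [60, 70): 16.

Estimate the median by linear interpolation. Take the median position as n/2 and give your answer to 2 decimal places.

Cumulative frequencies: 17, 40, 55, 71
n = 71; position = n/2 = 35.5.
This falls in the class [40, 50): L = 40, F = 17, f = 23, h = 10.
Median ≈ 40 + ((35.5 − 17) / 23) × 10 = 48.0435

48.04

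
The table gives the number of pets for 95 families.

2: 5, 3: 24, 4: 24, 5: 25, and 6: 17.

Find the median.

Cumulative frequencies: 5, 29, 53, 78, 95
n = 95, so the median is the value in position (n+1)/2 = 48.
Position 48 falls at value 4.

4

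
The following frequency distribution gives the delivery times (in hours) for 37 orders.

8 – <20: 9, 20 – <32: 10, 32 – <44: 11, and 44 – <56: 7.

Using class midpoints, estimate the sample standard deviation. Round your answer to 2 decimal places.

Midpoints: 14, 26, 38, 50
n = 37, Σfm = 1154, mean = 31.1892
Σfm² = 41908
Σf(m − x̄)² = Σfm² − (Σfm)²/n = 41908 − 1154²/37 = 5915.6757
Sample variance = 5915.6757 / 36 = 164.3243
Standard deviation = √164.3243 = 12.8189

12.82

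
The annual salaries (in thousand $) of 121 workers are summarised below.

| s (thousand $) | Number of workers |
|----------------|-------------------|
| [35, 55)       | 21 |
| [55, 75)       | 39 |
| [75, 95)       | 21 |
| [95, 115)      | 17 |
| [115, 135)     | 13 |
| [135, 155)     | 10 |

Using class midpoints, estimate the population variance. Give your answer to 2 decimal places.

930.48

Midpoints: 45, 65, 85, 105, 125, 145
n = 121, Σfm = 10125, mean = 83.6777
Σfm² = 959825
Σf(m − x̄)² = Σfm² − (Σfm)²/n = 959825 − 10125²/121 = 112588.4298
Population variance = 112588.4298 / 121 = 930.4829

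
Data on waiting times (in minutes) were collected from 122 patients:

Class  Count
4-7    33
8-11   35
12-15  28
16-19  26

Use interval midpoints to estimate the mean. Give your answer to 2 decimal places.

Midpoints: 5.5, 9.5, 13.5, 17.5
Σfm = 33×5.5 + 35×9.5 + 28×13.5 + 26×17.5 = 1347
n = Σf = 122
Mean = 1347 / 122 = 11.0410

11.04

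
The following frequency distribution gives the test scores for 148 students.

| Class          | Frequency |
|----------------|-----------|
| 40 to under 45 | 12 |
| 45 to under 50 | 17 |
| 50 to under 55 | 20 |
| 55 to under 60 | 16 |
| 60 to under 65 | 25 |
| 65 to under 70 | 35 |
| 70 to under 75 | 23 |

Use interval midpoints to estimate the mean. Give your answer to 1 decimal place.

Midpoints: 42.5, 47.5, 52.5, 57.5, 62.5, 67.5, 72.5
Σfm = 12×42.5 + 17×47.5 + 20×52.5 + 16×57.5 + 25×62.5 + 35×67.5 + 23×72.5 = 8880
n = Σf = 148
Mean = 8880 / 148 = 60.0000

60.0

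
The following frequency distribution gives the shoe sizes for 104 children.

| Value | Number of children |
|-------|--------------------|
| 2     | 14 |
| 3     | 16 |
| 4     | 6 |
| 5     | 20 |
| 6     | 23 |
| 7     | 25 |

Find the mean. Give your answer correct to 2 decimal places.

Values: 2, 3, 4, 5, 6, 7
Σfx = 14×2 + 16×3 + 6×4 + 20×5 + 23×6 + 25×7 = 513
n = Σf = 104
Mean = 513 / 104 = 4.9327

4.93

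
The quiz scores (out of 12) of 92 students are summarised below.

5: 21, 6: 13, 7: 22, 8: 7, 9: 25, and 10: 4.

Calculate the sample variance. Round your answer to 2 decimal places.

2.61

Values: 5, 6, 7, 8, 9, 10
n = 92, Σfx = 658, mean = 7.1522
Σfx² = 4944
Σf(x − x̄)² = Σfx² − (Σfx)²/n = 4944 − 658²/92 = 237.8696
Sample variance = 237.8696 / 91 = 2.6140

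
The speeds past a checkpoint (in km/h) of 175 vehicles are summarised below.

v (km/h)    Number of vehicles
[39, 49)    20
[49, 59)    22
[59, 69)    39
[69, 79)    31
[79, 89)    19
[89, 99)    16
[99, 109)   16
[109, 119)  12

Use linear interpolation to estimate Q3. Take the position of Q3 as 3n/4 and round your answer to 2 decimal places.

89.16

Cumulative frequencies: 20, 42, 81, 112, 131, 147, 163, 175
n = 175; position = 3n/4 = 131.25.
This falls in the class [89, 99): L = 89, F = 131, f = 16, h = 10.
Upper quartile ≈ 89 + ((131.25 − 131) / 16) × 10 = 89.1562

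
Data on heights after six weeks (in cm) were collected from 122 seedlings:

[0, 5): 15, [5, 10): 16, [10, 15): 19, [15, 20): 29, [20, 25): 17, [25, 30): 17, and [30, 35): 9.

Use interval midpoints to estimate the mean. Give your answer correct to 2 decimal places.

16.76

Midpoints: 2.5, 7.5, 12.5, 17.5, 22.5, 27.5, 32.5
Σfm = 15×2.5 + 16×7.5 + 19×12.5 + 29×17.5 + 17×22.5 + 17×27.5 + 9×32.5 = 2045
n = Σf = 122
Mean = 2045 / 122 = 16.7623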